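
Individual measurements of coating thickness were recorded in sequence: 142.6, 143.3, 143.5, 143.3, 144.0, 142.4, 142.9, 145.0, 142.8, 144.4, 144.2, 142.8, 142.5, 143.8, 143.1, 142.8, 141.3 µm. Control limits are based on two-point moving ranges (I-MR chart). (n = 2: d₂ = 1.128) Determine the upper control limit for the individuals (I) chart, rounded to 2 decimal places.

X̄ = (142.6 + 143.3 + 143.5 + 143.3 + 144.0 + 142.4 + 142.9 + 145.0 + 142.8 + 144.4 + 144.2 + 142.8 + 142.5 + 143.8 + 143.1 + 142.8 + 141.3) / 17 = 143.2176
Moving ranges: 0.7, 0.2, 0.2, 0.7, 1.6, 0.5, 2.1, 2.2, 1.6, 0.2, 1.4, 0.3, 1.3, 0.7, 0.3, 1.5; M̄R̄ = 15.5000 / 16 = 0.9688
UCL = X̄ + 3·M̄R̄/d₂ = 143.2176 + 3 × 0.9688 / 1.128 = 145.7941

145.79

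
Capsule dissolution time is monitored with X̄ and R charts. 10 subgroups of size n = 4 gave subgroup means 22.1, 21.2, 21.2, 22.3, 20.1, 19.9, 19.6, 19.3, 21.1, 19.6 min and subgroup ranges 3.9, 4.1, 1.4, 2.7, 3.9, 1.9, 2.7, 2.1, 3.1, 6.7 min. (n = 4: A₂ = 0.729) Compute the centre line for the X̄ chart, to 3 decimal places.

20.640

X̄̄ = (22.1 + 21.2 + 21.2 + 22.3 + 20.1 + 19.9 + 19.6 + 19.3 + 21.1 + 19.6) / 10 = 206.4000 / 10 = 20.6400
CL = X̄̄ = 20.6400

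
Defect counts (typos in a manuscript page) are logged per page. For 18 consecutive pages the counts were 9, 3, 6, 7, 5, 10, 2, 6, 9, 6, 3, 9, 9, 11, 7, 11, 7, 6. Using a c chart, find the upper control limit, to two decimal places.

c̄ = (9 + 3 + 6 + 7 + 5 + 10 + 2 + 6 + 9 + 6 + 3 + 9 + 9 + 11 + 7 + 11 + 7 + 6) / 18 = 126 / 18 = 7.0000
UCL = c̄ + 3√c̄ = 7.0000 + 3 × √7.0000 = 7.0000 + 3 × 2.6458 = 14.9373

14.94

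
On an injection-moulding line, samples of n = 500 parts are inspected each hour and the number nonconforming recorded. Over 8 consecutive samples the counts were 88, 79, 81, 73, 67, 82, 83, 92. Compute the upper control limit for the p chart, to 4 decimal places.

0.2106

p̄ = Σdᵢ / (k·n) = 645 / (8 × 500) = 0.16125
UCL = p̄ + 3·√(p̄(1−p̄)/n) = 0.16125 + 3 × √(0.16125×0.83875/500) = 0.16125 + 3 × 0.01645 = 0.21059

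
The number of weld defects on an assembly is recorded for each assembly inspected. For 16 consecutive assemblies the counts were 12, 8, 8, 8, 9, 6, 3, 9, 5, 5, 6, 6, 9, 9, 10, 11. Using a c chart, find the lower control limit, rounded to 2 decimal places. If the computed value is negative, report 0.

0.00

c̄ = (12 + 8 + 8 + 8 + 9 + 6 + 3 + 9 + 5 + 5 + 6 + 6 + 9 + 9 + 10 + 11) / 16 = 124 / 16 = 7.7500
LCL = c̄ − 3√c̄ = 7.7500 − 3 × 2.7839 = -0.6016 → 0 (cannot be negative)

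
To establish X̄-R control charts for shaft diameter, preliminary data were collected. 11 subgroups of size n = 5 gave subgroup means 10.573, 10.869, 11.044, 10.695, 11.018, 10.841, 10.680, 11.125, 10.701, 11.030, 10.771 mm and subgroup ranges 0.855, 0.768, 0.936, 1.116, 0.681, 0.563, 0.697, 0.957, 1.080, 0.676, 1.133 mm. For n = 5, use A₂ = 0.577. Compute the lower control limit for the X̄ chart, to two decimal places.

X̄̄ = (10.573 + 10.869 + 11.044 + 10.695 + 11.018 + 10.841 + 10.680 + 11.125 + 10.701 + 11.030 + 10.771) / 11 = 119.3470 / 11 = 10.8497
R̄ = (0.855 + 0.768 + 0.936 + 1.116 + 0.681 + 0.563 + 0.697 + 0.957 + 1.080 + 0.676 + 1.133) / 11 = 9.4620 / 11 = 0.8602
LCL = X̄̄ − A₂·R̄ = 10.8497 − 0.577 × 0.8602 = 10.3534

10.35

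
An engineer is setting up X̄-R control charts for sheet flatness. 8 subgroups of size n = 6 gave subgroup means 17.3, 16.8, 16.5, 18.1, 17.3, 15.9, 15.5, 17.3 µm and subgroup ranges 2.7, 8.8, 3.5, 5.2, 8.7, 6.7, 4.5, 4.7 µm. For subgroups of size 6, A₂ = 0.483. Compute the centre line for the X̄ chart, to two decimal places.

X̄̄ = (17.3 + 16.8 + 16.5 + 18.1 + 17.3 + 15.9 + 15.5 + 17.3) / 8 = 134.7000 / 8 = 16.8375
CL = X̄̄ = 16.8375

16.84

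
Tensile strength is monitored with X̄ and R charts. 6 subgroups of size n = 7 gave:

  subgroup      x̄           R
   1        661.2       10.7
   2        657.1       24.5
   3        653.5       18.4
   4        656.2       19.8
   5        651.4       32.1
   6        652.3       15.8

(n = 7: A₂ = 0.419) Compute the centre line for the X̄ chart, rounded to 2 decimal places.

655.28

X̄̄ = (661.2 + 657.1 + 653.5 + 656.2 + 651.4 + 652.3) / 6 = 3931.7000 / 6 = 655.2833
CL = X̄̄ = 655.2833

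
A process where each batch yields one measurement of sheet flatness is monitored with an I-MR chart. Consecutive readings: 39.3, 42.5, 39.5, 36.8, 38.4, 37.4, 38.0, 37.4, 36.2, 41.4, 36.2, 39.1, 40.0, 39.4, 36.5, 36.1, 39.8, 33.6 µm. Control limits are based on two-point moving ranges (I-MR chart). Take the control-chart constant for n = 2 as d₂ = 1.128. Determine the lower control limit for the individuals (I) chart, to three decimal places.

X̄ = (39.3 + 42.5 + 39.5 + 36.8 + 38.4 + 37.4 + 38.0 + 37.4 + 36.2 + 41.4 + 36.2 + 39.1 + 40.0 + 39.4 + 36.5 + 36.1 + 39.8 + 33.6) / 18 = 38.2000
Moving ranges: 3.2, 3.0, 2.7, 1.6, 1.0, 0.6, 0.6, 1.2, 5.2, 5.2, 2.9, 0.9, 0.6, 2.9, 0.4, 3.7, 6.2; M̄R̄ = 41.9000 / 17 = 2.4647
LCL = X̄ − 3·M̄R̄/d₂ = 38.2000 − 3 × 2.4647 / 1.128 = 31.6449

31.645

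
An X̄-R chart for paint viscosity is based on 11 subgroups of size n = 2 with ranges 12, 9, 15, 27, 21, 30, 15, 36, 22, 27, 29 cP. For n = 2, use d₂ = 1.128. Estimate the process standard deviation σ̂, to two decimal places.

R̄ = (12 + 9 + 15 + 27 + 21 + 30 + 15 + 36 + 22 + 27 + 29) / 11 = 22.0909
σ̂ = R̄ / d₂ = 22.0909 / 1.128 = 19.5841

19.58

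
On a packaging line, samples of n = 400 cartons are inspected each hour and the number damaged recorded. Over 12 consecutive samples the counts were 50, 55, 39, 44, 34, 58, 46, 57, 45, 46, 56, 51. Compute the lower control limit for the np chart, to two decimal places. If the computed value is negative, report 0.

p̄ = Σdᵢ / (k·n) = 581 / (12 × 400) = 0.12104
LCL = np̄ − 3·√(np̄(1−p̄)) = 48.4167 − 3 × 6.5235 = 28.8461

28.85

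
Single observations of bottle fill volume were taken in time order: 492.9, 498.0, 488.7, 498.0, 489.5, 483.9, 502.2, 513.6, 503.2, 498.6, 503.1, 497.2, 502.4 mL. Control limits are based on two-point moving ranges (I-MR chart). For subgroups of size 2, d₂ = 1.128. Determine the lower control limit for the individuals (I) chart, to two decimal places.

X̄ = (492.9 + 498.0 + 488.7 + 498.0 + 489.5 + 483.9 + 502.2 + 513.6 + 503.2 + 498.6 + 503.1 + 497.2 + 502.4) / 13 = 497.7923
Moving ranges: 5.1, 9.3, 9.3, 8.5, 5.6, 18.3, 11.4, 10.4, 4.6, 4.5, 5.9, 5.2; M̄R̄ = 98.1000 / 12 = 8.1750
LCL = X̄ − 3·M̄R̄/d₂ = 497.7923 − 3 × 8.1750 / 1.128 = 476.0503

476.05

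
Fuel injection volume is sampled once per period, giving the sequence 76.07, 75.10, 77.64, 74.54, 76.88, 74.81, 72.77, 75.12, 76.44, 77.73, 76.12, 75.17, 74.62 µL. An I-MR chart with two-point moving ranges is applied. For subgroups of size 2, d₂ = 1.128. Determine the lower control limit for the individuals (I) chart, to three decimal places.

70.933

X̄ = (76.07 + 75.10 + 77.64 + 74.54 + 76.88 + 74.81 + 72.77 + 75.12 + 76.44 + 77.73 + 76.12 + 75.17 + 74.62) / 13 = 75.6162
Moving ranges: 0.97, 2.54, 3.10, 2.34, 2.07, 2.04, 2.35, 1.32, 1.29, 1.61, 0.95, 0.55; M̄R̄ = 21.1300 / 12 = 1.7608
LCL = X̄ − 3·M̄R̄/d₂ = 75.6162 − 3 × 1.7608 / 1.128 = 70.9331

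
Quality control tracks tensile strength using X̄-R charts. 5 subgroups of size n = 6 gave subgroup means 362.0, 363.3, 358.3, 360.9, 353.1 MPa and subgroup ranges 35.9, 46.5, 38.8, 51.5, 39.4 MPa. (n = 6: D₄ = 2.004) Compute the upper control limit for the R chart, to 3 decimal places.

85.010

R̄ = (35.9 + 46.5 + 38.8 + 51.5 + 39.4) / 5 = 212.1000 / 5 = 42.4200
UCL_R = D₄·R̄ = 2.004 × 42.4200 = 85.0097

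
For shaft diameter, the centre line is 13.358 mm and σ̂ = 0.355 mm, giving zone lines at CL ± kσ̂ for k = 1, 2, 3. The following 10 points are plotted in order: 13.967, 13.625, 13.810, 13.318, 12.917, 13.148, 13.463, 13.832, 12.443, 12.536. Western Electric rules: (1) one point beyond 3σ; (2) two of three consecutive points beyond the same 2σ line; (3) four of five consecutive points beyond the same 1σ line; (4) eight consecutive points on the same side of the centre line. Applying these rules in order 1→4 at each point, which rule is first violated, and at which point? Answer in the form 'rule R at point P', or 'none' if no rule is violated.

Zone of each point (C = within 1σ̂, B = 1σ̂–2σ̂, A = 2σ̂–3σ̂, * = beyond 3σ̂; sign = side of CL): 1:+B, 2:+C, 3:+B, 4:-C, 5:-B, 6:-C, 7:+C, 8:+B, 9:-A, 10:-A
Rule 2 (two of three consecutive points beyond the same 2σ limit) is satisfied at point 10.

rule 2 at point 10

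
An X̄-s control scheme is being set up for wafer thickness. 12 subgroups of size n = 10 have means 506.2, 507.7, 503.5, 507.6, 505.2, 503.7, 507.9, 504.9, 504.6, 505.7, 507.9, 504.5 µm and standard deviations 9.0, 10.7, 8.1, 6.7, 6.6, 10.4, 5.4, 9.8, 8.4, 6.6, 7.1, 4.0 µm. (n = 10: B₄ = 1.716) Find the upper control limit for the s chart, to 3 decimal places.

13.270

s̄ = (9.0 + 10.7 + 8.1 + 6.7 + 6.6 + 10.4 + 5.4 + 9.8 + 8.4 + 6.6 + 7.1 + 4.0) / 12 = 7.7333
UCL_s = B₄·s̄ = 1.716 × 7.7333 = 13.2704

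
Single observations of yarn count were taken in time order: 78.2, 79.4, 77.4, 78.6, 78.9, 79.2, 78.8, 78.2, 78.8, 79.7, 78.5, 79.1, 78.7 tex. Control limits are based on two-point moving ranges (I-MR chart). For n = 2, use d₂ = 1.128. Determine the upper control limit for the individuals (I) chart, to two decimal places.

80.88

X̄ = (78.2 + 79.4 + 77.4 + 78.6 + 78.9 + 79.2 + 78.8 + 78.2 + 78.8 + 79.7 + 78.5 + 79.1 + 78.7) / 13 = 78.7308
Moving ranges: 1.2, 2.0, 1.2, 0.3, 0.3, 0.4, 0.6, 0.6, 0.9, 1.2, 0.6, 0.4; M̄R̄ = 9.7000 / 12 = 0.8083
UCL = X̄ + 3·M̄R̄/d₂ = 78.7308 + 3 × 0.8083 / 1.128 = 80.8806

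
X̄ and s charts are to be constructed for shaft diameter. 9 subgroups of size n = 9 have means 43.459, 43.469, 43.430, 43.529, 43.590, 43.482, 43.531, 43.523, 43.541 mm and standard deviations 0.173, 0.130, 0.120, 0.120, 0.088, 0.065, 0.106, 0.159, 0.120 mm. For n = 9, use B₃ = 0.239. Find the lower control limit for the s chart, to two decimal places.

0.03

s̄ = (0.173 + 0.130 + 0.120 + 0.120 + 0.088 + 0.065 + 0.106 + 0.159 + 0.120) / 9 = 0.1201
LCL_s = B₃·s̄ = 0.239 × 0.1201 = 0.0287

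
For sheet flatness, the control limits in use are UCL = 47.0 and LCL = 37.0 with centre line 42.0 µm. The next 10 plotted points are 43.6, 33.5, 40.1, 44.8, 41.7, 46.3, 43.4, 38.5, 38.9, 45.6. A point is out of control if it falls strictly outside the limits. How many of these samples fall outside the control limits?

Compare each point to [37.0, 47.0]: sample 2 = 33.5 < LCL.

1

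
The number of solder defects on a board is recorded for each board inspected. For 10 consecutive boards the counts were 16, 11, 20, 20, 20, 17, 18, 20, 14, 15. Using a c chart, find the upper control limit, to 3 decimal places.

c̄ = (16 + 11 + 20 + 20 + 20 + 17 + 18 + 20 + 14 + 15) / 10 = 171 / 10 = 17.1000
UCL = c̄ + 3√c̄ = 17.1000 + 3 × √17.1000 = 17.1000 + 3 × 4.1352 = 29.5056

29.506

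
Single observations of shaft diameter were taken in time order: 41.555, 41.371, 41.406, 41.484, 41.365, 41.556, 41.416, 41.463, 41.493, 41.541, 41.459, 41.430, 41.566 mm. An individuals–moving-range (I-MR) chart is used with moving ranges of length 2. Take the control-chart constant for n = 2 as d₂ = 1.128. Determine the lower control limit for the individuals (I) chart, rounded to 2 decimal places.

X̄ = (41.555 + 41.371 + 41.406 + 41.484 + 41.365 + 41.556 + 41.416 + 41.463 + 41.493 + 41.541 + 41.459 + 41.430 + 41.566) / 13 = 41.4696
Moving ranges: 0.184, 0.035, 0.078, 0.119, 0.191, 0.140, 0.047, 0.030, 0.048, 0.082, 0.029, 0.136; M̄R̄ = 1.1190 / 12 = 0.0932
LCL = X̄ − 3·M̄R̄/d₂ = 41.4696 − 3 × 0.0932 / 1.128 = 41.2216

41.22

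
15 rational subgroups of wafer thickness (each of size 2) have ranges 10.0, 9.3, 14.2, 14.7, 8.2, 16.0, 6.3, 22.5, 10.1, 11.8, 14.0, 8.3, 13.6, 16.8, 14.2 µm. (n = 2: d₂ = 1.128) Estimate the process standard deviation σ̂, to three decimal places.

R̄ = (10.0 + 9.3 + 14.2 + 14.7 + 8.2 + 16.0 + 6.3 + 22.5 + 10.1 + 11.8 + 14.0 + 8.3 + 13.6 + 16.8 + 14.2) / 15 = 12.6667
σ̂ = R̄ / d₂ = 12.6667 / 1.128 = 11.2293

11.229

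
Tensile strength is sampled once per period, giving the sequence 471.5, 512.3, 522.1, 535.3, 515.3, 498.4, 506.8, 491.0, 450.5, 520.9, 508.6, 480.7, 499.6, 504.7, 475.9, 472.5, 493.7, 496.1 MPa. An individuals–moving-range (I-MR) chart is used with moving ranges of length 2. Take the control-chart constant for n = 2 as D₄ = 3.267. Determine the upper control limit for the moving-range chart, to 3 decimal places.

Moving ranges: 40.8, 9.8, 13.2, 20.0, 16.9, 8.4, 15.8, 40.5, 70.4, 12.3, 27.9, 18.9, 5.1, 28.8, 3.4, 21.2, 2.4; M̄R̄ = 355.8000 / 17 = 20.9294
UCL_MR = D₄·M̄R̄ = 3.267 × 20.9294 = 68.3764

68.376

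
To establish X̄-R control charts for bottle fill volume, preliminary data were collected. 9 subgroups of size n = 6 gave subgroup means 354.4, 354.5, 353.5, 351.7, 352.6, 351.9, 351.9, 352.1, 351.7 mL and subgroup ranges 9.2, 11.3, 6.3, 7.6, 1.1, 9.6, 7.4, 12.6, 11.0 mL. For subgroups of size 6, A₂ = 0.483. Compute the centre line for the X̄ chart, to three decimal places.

352.700

X̄̄ = (354.4 + 354.5 + 353.5 + 351.7 + 352.6 + 351.9 + 351.9 + 352.1 + 351.7) / 9 = 3174.3000 / 9 = 352.7000
CL = X̄̄ = 352.7000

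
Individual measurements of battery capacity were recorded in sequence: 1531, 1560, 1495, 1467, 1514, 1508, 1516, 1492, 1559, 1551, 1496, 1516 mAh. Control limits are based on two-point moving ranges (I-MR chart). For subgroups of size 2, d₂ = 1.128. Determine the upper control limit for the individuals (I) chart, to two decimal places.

X̄ = (1531 + 1560 + 1495 + 1467 + 1514 + 1508 + 1516 + 1492 + 1559 + 1551 + 1496 + 1516) / 12 = 1517.0833
Moving ranges: 29, 65, 28, 47, 6, 8, 24, 67, 8, 55, 20; M̄R̄ = 357.0000 / 11 = 32.4545
UCL = X̄ + 3·M̄R̄/d₂ = 1517.0833 + 3 × 32.4545 / 1.128 = 1603.3986

1603.40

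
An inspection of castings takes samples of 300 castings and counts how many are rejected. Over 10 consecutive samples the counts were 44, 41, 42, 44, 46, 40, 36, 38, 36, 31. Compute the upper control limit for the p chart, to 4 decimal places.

0.1914

p̄ = Σdᵢ / (k·n) = 398 / (10 × 300) = 0.13267
UCL = p̄ + 3·√(p̄(1−p̄)/n) = 0.13267 + 3 × √(0.13267×0.86733/300) = 0.13267 + 3 × 0.01958 = 0.19142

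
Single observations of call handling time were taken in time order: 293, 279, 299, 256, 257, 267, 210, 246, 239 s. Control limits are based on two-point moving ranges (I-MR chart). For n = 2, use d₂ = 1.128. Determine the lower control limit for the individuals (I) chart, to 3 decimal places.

198.167

X̄ = (293 + 279 + 299 + 256 + 257 + 267 + 210 + 246 + 239) / 9 = 260.6667
Moving ranges: 14, 20, 43, 1, 10, 57, 36, 7; M̄R̄ = 188.0000 / 8 = 23.5000
LCL = X̄ − 3·M̄R̄/d₂ = 260.6667 − 3 × 23.5000 / 1.128 = 198.1667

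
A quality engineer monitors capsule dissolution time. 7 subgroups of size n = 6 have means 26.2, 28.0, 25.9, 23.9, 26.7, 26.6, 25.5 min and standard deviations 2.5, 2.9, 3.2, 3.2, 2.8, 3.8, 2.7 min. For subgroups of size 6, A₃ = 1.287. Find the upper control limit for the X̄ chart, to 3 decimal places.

29.994

X̄̄ = (26.2 + 28.0 + 25.9 + 23.9 + 26.7 + 26.6 + 25.5) / 7 = 26.1143
s̄ = (2.5 + 2.9 + 3.2 + 3.2 + 2.8 + 3.8 + 2.7) / 7 = 3.0143
UCL = X̄̄ + A₃·s̄ = 26.1143 + 1.287 × 3.0143 = 29.9937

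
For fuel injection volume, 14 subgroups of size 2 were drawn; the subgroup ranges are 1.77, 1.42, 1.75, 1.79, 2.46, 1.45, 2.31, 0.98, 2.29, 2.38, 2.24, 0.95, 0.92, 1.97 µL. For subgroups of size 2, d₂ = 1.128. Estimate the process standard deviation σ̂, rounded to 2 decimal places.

R̄ = (1.77 + 1.42 + 1.75 + 1.79 + 2.46 + 1.45 + 2.31 + 0.98 + 2.29 + 2.38 + 2.24 + 0.95 + 0.92 + 1.97) / 14 = 1.7629
σ̂ = R̄ / d₂ = 1.7629 / 1.128 = 1.5628

1.56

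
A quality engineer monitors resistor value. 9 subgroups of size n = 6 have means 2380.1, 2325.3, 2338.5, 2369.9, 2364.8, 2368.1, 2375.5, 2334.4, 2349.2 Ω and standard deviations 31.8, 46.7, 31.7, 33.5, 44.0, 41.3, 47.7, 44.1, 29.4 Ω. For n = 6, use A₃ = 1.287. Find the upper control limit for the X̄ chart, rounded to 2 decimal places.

X̄̄ = (2380.1 + 2325.3 + 2338.5 + 2369.9 + 2364.8 + 2368.1 + 2375.5 + 2334.4 + 2349.2) / 9 = 2356.2000
s̄ = (31.8 + 46.7 + 31.7 + 33.5 + 44.0 + 41.3 + 47.7 + 44.1 + 29.4) / 9 = 38.9111
UCL = X̄̄ + A₃·s̄ = 2356.2000 + 1.287 × 38.9111 = 2406.2786

2406.28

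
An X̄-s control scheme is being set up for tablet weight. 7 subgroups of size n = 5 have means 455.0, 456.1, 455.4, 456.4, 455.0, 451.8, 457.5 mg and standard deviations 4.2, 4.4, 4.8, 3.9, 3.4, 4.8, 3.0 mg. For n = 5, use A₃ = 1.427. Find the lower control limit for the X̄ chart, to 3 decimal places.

X̄̄ = (455.0 + 456.1 + 455.4 + 456.4 + 455.0 + 451.8 + 457.5) / 7 = 455.3143
s̄ = (4.2 + 4.4 + 4.8 + 3.9 + 3.4 + 4.8 + 3.0) / 7 = 4.0714
LCL = X̄̄ − A₃·s̄ = 455.3143 − 1.427 × 4.0714 = 449.5044

449.504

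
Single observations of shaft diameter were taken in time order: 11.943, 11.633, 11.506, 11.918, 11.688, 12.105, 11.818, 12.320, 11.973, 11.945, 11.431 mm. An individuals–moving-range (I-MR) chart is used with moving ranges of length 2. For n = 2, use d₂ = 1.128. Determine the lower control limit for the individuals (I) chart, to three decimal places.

10.999

X̄ = (11.943 + 11.633 + 11.506 + 11.918 + 11.688 + 12.105 + 11.818 + 12.320 + 11.973 + 11.945 + 11.431) / 11 = 11.8436
Moving ranges: 0.310, 0.127, 0.412, 0.230, 0.417, 0.287, 0.502, 0.347, 0.028, 0.514; M̄R̄ = 3.1740 / 10 = 0.3174
LCL = X̄ − 3·M̄R̄/d₂ = 11.8436 − 3 × 0.3174 / 1.128 = 10.9995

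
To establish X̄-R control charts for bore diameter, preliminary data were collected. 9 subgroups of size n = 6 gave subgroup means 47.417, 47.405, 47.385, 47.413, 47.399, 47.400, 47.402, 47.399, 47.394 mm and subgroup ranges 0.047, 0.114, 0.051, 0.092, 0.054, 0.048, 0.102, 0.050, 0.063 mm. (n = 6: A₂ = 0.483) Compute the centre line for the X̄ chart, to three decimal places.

X̄̄ = (47.417 + 47.405 + 47.385 + 47.413 + 47.399 + 47.400 + 47.402 + 47.399 + 47.394) / 9 = 426.6140 / 9 = 47.4016
CL = X̄̄ = 47.4016

47.402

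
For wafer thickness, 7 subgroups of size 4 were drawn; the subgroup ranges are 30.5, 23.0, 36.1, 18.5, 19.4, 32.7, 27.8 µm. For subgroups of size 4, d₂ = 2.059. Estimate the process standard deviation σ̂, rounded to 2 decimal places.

13.04

R̄ = (30.5 + 23.0 + 36.1 + 18.5 + 19.4 + 32.7 + 27.8) / 7 = 26.8571
σ̂ = R̄ / d₂ = 26.8571 / 2.059 = 13.0438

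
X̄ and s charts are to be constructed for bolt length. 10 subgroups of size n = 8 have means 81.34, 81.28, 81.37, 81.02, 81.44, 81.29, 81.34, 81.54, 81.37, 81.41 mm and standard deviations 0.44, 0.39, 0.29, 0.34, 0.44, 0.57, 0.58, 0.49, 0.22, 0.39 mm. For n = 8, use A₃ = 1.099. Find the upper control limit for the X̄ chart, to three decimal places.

81.796

X̄̄ = (81.34 + 81.28 + 81.37 + 81.02 + 81.44 + 81.29 + 81.34 + 81.54 + 81.37 + 81.41) / 10 = 81.3400
s̄ = (0.44 + 0.39 + 0.29 + 0.34 + 0.44 + 0.57 + 0.58 + 0.49 + 0.22 + 0.39) / 10 = 0.4150
UCL = X̄̄ + A₃·s̄ = 81.3400 + 1.099 × 0.4150 = 81.7961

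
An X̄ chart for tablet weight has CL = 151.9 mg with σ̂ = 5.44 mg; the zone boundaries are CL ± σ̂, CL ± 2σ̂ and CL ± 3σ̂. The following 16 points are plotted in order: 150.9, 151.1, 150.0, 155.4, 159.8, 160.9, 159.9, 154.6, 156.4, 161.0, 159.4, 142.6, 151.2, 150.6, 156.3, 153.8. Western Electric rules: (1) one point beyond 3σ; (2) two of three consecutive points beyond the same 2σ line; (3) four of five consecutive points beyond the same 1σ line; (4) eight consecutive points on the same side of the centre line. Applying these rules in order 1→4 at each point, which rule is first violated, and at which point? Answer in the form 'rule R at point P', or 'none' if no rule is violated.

Zone of each point (C = within 1σ̂, B = 1σ̂–2σ̂, A = 2σ̂–3σ̂, * = beyond 3σ̂; sign = side of CL): 1:-C, 2:-C, 3:-C, 4:+C, 5:+B, 6:+B, 7:+B, 8:+C, 9:+C, 10:+B, 11:+B, 12:-B, 13:-C, 14:-C, 15:+C, 16:+C
Rule 4 (eight consecutive points on the same side of the centre line) is satisfied at point 11.

rule 4 at point 11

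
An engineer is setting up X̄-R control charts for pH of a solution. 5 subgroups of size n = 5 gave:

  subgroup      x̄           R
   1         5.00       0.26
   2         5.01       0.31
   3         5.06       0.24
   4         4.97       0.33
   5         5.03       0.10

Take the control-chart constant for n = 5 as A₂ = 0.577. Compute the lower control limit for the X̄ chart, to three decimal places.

4.871

X̄̄ = (5.00 + 5.01 + 5.06 + 4.97 + 5.03) / 5 = 25.0700 / 5 = 5.0140
R̄ = (0.26 + 0.31 + 0.24 + 0.33 + 0.10) / 5 = 1.2400 / 5 = 0.2480
LCL = X̄̄ − A₂·R̄ = 5.0140 − 0.577 × 0.2480 = 4.8709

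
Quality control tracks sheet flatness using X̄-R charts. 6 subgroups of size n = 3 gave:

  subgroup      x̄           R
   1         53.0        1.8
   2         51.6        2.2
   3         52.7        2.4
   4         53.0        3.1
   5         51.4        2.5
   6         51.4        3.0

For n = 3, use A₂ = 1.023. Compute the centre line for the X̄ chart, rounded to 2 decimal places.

52.18

X̄̄ = (53.0 + 51.6 + 52.7 + 53.0 + 51.4 + 51.4) / 6 = 313.1000 / 6 = 52.1833
CL = X̄̄ = 52.1833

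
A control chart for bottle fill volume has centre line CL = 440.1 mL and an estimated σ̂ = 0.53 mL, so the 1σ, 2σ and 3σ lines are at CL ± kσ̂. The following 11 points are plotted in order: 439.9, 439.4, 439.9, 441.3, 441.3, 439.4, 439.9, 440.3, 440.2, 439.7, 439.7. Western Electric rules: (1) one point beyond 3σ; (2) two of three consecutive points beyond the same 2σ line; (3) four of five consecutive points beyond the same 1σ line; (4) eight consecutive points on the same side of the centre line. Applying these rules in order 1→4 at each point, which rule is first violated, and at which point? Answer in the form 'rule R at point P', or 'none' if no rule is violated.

Zone of each point (C = within 1σ̂, B = 1σ̂–2σ̂, A = 2σ̂–3σ̂, * = beyond 3σ̂; sign = side of CL): 1:-C, 2:-B, 3:-C, 4:+A, 5:+A, 6:-B, 7:-C, 8:+C, 9:+C, 10:-C, 11:-C
Rule 2 (two of three consecutive points beyond the same 2σ limit) is satisfied at point 5.

rule 2 at point 5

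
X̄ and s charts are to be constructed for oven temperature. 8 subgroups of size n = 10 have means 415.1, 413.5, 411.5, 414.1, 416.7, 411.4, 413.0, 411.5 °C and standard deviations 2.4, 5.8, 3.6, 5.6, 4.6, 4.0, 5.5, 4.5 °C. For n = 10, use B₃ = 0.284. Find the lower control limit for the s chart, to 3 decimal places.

1.278

s̄ = (2.4 + 5.8 + 3.6 + 5.6 + 4.6 + 4.0 + 5.5 + 4.5) / 8 = 4.5000
LCL_s = B₃·s̄ = 0.284 × 4.5000 = 1.2780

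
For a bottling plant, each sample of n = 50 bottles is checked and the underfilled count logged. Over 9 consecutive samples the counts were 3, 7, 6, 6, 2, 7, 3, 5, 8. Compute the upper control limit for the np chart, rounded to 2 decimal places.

11.71

p̄ = Σdᵢ / (k·n) = 47 / (9 × 50) = 0.10444
UCL = np̄ + 3·√(np̄(1−p̄)) = 5.2222 + 3 × √(5.2222×0.89556) = 5.2222 + 3 × 2.1626 = 11.7100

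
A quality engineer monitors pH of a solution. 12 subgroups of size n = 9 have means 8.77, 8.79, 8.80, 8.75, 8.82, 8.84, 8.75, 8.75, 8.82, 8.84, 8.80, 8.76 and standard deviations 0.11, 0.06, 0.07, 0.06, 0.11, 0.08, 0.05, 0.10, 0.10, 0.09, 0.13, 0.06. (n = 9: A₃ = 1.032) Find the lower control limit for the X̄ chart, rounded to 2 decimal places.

8.70

X̄̄ = (8.77 + 8.79 + 8.80 + 8.75 + 8.82 + 8.84 + 8.75 + 8.75 + 8.82 + 8.84 + 8.80 + 8.76) / 12 = 8.7908
s̄ = (0.11 + 0.06 + 0.07 + 0.06 + 0.11 + 0.08 + 0.05 + 0.10 + 0.10 + 0.09 + 0.13 + 0.06) / 12 = 0.0850
LCL = X̄̄ − A₃·s̄ = 8.7908 − 1.032 × 0.0850 = 8.7031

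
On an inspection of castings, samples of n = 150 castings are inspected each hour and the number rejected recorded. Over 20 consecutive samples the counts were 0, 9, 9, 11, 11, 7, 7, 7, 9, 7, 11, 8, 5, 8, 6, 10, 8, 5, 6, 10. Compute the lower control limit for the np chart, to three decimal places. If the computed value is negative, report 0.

0.000

p̄ = Σdᵢ / (k·n) = 154 / (20 × 150) = 0.05133
LCL = np̄ − 3·√(np̄(1−p̄)) = 7.7000 − 3 × 2.7027 = -0.4082 → 0 (negative, so LCL = 0)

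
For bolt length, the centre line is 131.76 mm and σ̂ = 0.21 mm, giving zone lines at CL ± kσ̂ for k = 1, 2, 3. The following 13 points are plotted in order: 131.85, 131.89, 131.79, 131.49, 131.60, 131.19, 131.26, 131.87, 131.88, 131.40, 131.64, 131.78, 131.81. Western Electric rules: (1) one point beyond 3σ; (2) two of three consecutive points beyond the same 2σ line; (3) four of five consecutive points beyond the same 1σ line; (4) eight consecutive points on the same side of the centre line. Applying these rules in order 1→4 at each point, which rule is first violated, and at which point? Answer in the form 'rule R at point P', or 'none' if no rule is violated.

rule 2 at point 7

Zone of each point (C = within 1σ̂, B = 1σ̂–2σ̂, A = 2σ̂–3σ̂, * = beyond 3σ̂; sign = side of CL): 1:+C, 2:+C, 3:+C, 4:-B, 5:-C, 6:-A, 7:-A, 8:+C, 9:+C, 10:-B, 11:-C, 12:+C, 13:+C
Rule 2 (two of three consecutive points beyond the same 2σ limit) is satisfied at point 7.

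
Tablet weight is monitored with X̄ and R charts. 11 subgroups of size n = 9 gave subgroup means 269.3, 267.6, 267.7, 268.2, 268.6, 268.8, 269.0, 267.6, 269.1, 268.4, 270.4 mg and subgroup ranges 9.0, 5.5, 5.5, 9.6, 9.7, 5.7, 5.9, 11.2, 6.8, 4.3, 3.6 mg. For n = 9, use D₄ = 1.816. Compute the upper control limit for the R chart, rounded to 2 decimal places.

R̄ = (9.0 + 5.5 + 5.5 + 9.6 + 9.7 + 5.7 + 5.9 + 11.2 + 6.8 + 4.3 + 3.6) / 11 = 76.8000 / 11 = 6.9818
UCL_R = D₄·R̄ = 1.816 × 6.9818 = 12.6790

12.68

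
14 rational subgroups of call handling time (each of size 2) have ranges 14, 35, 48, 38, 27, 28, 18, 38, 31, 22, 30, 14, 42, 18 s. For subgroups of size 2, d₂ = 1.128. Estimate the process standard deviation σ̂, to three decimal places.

R̄ = (14 + 35 + 48 + 38 + 27 + 28 + 18 + 38 + 31 + 22 + 30 + 14 + 42 + 18) / 14 = 28.7857
σ̂ = R̄ / d₂ = 28.7857 / 1.128 = 25.5193

25.519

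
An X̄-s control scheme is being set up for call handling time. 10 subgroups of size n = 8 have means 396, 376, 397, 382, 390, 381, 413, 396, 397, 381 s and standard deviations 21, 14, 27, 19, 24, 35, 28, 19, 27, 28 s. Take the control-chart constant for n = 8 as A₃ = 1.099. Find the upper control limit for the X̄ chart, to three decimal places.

X̄̄ = (396 + 376 + 397 + 382 + 390 + 381 + 413 + 396 + 397 + 381) / 10 = 390.9000
s̄ = (21 + 14 + 27 + 19 + 24 + 35 + 28 + 19 + 27 + 28) / 10 = 24.2000
UCL = X̄̄ + A₃·s̄ = 390.9000 + 1.099 × 24.2000 = 417.4958

417.496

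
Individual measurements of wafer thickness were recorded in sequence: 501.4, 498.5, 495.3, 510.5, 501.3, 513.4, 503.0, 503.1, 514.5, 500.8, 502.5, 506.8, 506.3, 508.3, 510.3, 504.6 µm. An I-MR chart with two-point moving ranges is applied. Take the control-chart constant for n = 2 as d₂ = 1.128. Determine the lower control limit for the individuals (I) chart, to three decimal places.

X̄ = (501.4 + 498.5 + 495.3 + 510.5 + 501.3 + 513.4 + 503.0 + 503.1 + 514.5 + 500.8 + 502.5 + 506.8 + 506.3 + 508.3 + 510.3 + 504.6) / 16 = 505.0375
Moving ranges: 2.9, 3.2, 15.2, 9.2, 12.1, 10.4, 0.1, 11.4, 13.7, 1.7, 4.3, 0.5, 2.0, 2.0, 5.7; M̄R̄ = 94.4000 / 15 = 6.2933
LCL = X̄ − 3·M̄R̄/d₂ = 505.0375 − 3 × 6.2933 / 1.128 = 488.2999

488.300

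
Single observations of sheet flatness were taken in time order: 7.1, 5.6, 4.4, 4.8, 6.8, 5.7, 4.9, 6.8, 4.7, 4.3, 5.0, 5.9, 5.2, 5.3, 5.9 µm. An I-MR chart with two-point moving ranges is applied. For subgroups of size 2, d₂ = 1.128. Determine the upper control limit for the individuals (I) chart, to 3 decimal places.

X̄ = (7.1 + 5.6 + 4.4 + 4.8 + 6.8 + 5.7 + 4.9 + 6.8 + 4.7 + 4.3 + 5.0 + 5.9 + 5.2 + 5.3 + 5.9) / 15 = 5.4933
Moving ranges: 1.5, 1.2, 0.4, 2.0, 1.1, 0.8, 1.9, 2.1, 0.4, 0.7, 0.9, 0.7, 0.1, 0.6; M̄R̄ = 14.4000 / 14 = 1.0286
UCL = X̄ + 3·M̄R̄/d₂ = 5.4933 + 3 × 1.0286 / 1.128 = 8.2289

8.229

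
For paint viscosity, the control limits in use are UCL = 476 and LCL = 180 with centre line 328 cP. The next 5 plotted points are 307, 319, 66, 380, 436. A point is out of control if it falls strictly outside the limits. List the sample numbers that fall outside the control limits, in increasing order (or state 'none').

3

Compare each point to [180, 476]: sample 3 = 66 < LCL.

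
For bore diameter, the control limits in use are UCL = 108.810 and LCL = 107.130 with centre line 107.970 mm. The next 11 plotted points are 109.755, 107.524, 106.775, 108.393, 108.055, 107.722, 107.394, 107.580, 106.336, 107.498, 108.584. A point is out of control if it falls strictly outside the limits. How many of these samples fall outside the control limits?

Compare each point to [107.130, 108.810]: sample 1 = 109.755 > UCL; sample 3 = 106.775 < LCL; sample 9 = 106.336 < LCL.

3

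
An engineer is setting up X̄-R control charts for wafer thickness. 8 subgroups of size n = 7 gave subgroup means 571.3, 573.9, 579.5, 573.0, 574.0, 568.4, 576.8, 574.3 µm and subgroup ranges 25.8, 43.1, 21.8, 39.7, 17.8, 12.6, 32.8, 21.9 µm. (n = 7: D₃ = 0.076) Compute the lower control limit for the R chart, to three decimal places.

2.047

R̄ = (25.8 + 43.1 + 21.8 + 39.7 + 17.8 + 12.6 + 32.8 + 21.9) / 8 = 215.5000 / 8 = 26.9375
LCL_R = D₃·R̄ = 0.076 × 26.9375 = 2.0473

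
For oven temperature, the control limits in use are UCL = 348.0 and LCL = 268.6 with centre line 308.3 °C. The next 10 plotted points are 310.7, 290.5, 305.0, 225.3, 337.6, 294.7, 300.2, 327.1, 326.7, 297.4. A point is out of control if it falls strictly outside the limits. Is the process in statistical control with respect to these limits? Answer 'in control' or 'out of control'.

out of control

Compare each point to [268.6, 348.0]: sample 4 = 225.3 < LCL.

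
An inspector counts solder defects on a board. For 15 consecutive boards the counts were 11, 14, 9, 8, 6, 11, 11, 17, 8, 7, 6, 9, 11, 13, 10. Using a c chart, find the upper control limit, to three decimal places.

19.585

c̄ = (11 + 14 + 9 + 8 + 6 + 11 + 11 + 17 + 8 + 7 + 6 + 9 + 11 + 13 + 10) / 15 = 151 / 15 = 10.0667
UCL = c̄ + 3√c̄ = 10.0667 + 3 × √10.0667 = 10.0667 + 3 × 3.1728 = 19.5851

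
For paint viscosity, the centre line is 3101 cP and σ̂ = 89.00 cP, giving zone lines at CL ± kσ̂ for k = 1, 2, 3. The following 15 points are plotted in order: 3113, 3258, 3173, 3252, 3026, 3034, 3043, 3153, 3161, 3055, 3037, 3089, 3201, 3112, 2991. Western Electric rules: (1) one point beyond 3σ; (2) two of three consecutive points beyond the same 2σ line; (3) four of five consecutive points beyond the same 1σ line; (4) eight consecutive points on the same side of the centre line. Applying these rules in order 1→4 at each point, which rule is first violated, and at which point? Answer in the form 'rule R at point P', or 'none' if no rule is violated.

Zone of each point (C = within 1σ̂, B = 1σ̂–2σ̂, A = 2σ̂–3σ̂, * = beyond 3σ̂; sign = side of CL): 1:+C, 2:+B, 3:+C, 4:+B, 5:-C, 6:-C, 7:-C, 8:+C, 9:+C, 10:-C, 11:-C, 12:-C, 13:+B, 14:+C, 15:-B
No rule fires across all 15 points.

none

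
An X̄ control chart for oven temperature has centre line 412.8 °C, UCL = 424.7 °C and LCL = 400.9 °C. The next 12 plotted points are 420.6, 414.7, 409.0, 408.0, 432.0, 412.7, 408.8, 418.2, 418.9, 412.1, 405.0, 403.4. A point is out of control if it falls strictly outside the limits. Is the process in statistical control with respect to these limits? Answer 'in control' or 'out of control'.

out of control

Compare each point to [400.9, 424.7]: sample 5 = 432.0 > UCL.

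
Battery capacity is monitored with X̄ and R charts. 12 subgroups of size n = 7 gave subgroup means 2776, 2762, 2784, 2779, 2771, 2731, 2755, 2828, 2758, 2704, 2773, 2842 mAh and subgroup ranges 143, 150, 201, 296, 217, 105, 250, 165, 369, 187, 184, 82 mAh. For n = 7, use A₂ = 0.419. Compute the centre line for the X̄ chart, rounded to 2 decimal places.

2771.92

X̄̄ = (2776 + 2762 + 2784 + 2779 + 2771 + 2731 + 2755 + 2828 + 2758 + 2704 + 2773 + 2842) / 12 = 33263.0000 / 12 = 2771.9167
CL = X̄̄ = 2771.9167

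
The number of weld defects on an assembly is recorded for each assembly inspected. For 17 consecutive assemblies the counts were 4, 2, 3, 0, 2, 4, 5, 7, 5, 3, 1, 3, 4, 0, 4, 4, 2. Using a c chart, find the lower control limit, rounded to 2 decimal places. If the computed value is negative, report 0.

0.00

c̄ = (4 + 2 + 3 + 0 + 2 + 4 + 5 + 7 + 5 + 3 + 1 + 3 + 4 + 0 + 4 + 4 + 2) / 17 = 53 / 17 = 3.1176
LCL = c̄ − 3√c̄ = 3.1176 − 3 × 1.7657 = -2.1794 → 0 (cannot be negative)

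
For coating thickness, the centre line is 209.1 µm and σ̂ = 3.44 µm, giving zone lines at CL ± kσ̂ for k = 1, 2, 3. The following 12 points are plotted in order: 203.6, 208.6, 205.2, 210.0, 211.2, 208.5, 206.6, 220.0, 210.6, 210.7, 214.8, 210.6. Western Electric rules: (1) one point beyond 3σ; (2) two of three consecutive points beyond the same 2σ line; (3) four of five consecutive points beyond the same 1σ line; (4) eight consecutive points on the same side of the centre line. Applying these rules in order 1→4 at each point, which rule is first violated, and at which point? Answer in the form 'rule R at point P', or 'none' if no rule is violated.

rule 1 at point 8

Zone of each point (C = within 1σ̂, B = 1σ̂–2σ̂, A = 2σ̂–3σ̂, * = beyond 3σ̂; sign = side of CL): 1:-B, 2:-C, 3:-B, 4:+C, 5:+C, 6:-C, 7:-C, 8:+*, 9:+C, 10:+C, 11:+B, 12:+C
Rule 1 (one point beyond the 3σ limits) is satisfied at point 8.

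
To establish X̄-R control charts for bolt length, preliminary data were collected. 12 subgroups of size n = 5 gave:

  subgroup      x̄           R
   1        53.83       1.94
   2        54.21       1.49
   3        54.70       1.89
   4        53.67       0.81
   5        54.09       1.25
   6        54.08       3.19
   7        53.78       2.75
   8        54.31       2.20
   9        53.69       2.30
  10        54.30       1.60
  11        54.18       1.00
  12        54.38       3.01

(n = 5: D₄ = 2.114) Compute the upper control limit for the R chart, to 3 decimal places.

4.128

R̄ = (1.94 + 1.49 + 1.89 + 0.81 + 1.25 + 3.19 + 2.75 + 2.20 + 2.30 + 1.60 + 1.00 + 3.01) / 12 = 23.4300 / 12 = 1.9525
UCL_R = D₄·R̄ = 2.114 × 1.9525 = 4.1276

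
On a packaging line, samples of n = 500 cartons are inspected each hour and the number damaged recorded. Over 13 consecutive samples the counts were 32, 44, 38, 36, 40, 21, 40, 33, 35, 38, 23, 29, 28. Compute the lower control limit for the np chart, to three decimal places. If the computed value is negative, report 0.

p̄ = Σdᵢ / (k·n) = 437 / (13 × 500) = 0.06723
LCL = np̄ − 3·√(np̄(1−p̄)) = 33.6154 − 3 × 5.5996 = 16.8166

16.817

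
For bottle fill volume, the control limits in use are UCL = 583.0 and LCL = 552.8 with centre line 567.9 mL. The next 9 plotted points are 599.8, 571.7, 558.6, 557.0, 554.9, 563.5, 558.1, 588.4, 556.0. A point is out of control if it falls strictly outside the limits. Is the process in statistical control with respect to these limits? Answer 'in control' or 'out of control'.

Compare each point to [552.8, 583.0]: sample 1 = 599.8 > UCL; sample 8 = 588.4 > UCL.

out of control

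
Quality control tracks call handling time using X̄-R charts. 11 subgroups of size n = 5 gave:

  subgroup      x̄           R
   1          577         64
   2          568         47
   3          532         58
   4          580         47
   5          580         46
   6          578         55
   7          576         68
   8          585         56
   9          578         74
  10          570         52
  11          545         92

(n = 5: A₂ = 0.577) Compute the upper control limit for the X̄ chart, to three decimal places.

604.477

X̄̄ = (577 + 568 + 532 + 580 + 580 + 578 + 576 + 585 + 578 + 570 + 545) / 11 = 6269.0000 / 11 = 569.9091
R̄ = (64 + 47 + 58 + 47 + 46 + 55 + 68 + 56 + 74 + 52 + 92) / 11 = 659.0000 / 11 = 59.9091
UCL = X̄̄ + A₂·R̄ = 569.9091 + 0.577 × 59.9091 = 604.4766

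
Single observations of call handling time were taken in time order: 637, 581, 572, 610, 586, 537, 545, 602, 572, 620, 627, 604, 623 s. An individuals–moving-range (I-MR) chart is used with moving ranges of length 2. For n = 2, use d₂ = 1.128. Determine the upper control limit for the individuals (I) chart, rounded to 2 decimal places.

X̄ = (637 + 581 + 572 + 610 + 586 + 537 + 545 + 602 + 572 + 620 + 627 + 604 + 623) / 13 = 593.5385
Moving ranges: 56, 9, 38, 24, 49, 8, 57, 30, 48, 7, 23, 19; M̄R̄ = 368.0000 / 12 = 30.6667
UCL = X̄ + 3·M̄R̄/d₂ = 593.5385 + 3 × 30.6667 / 1.128 = 675.0987

675.10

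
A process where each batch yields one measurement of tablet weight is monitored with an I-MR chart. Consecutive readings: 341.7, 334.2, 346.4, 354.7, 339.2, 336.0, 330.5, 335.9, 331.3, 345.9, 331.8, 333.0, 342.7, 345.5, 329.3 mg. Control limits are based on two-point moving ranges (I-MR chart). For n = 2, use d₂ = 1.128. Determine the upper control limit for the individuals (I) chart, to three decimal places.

361.488

X̄ = (341.7 + 334.2 + 346.4 + 354.7 + 339.2 + 336.0 + 330.5 + 335.9 + 331.3 + 345.9 + 331.8 + 333.0 + 342.7 + 345.5 + 329.3) / 15 = 338.5400
Moving ranges: 7.5, 12.2, 8.3, 15.5, 3.2, 5.5, 5.4, 4.6, 14.6, 14.1, 1.2, 9.7, 2.8, 16.2; M̄R̄ = 120.8000 / 14 = 8.6286
UCL = X̄ + 3·M̄R̄/d₂ = 338.5400 + 3 × 8.6286 / 1.128 = 361.4883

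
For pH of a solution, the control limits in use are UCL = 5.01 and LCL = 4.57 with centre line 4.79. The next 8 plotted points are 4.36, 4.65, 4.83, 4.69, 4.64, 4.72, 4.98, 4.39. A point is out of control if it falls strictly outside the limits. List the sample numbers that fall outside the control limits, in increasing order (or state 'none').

1, 8

Compare each point to [4.57, 5.01]: sample 1 = 4.36 < LCL; sample 8 = 4.39 < LCL.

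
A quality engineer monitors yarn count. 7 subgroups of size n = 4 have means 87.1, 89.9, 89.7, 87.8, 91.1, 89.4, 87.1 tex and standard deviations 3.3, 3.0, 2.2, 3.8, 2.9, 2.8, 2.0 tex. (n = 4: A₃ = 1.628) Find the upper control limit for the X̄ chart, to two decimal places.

93.52

X̄̄ = (87.1 + 89.9 + 89.7 + 87.8 + 91.1 + 89.4 + 87.1) / 7 = 88.8714
s̄ = (3.3 + 3.0 + 2.2 + 3.8 + 2.9 + 2.8 + 2.0) / 7 = 2.8571
UCL = X̄̄ + A₃·s̄ = 88.8714 + 1.628 × 2.8571 = 93.5229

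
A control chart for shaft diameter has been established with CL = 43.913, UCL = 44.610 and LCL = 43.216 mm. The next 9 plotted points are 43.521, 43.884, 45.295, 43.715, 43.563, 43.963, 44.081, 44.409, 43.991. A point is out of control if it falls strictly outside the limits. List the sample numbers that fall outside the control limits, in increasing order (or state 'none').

Compare each point to [43.216, 44.610]: sample 3 = 45.295 > UCL.

3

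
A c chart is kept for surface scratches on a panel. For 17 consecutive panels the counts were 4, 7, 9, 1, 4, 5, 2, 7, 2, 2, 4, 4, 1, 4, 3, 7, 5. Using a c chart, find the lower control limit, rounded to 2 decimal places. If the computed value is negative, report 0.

c̄ = (4 + 7 + 9 + 1 + 4 + 5 + 2 + 7 + 2 + 2 + 4 + 4 + 1 + 4 + 3 + 7 + 5) / 17 = 71 / 17 = 4.1765
LCL = c̄ − 3√c̄ = 4.1765 − 3 × 2.0436 = -1.9545 → 0 (cannot be negative)

0.00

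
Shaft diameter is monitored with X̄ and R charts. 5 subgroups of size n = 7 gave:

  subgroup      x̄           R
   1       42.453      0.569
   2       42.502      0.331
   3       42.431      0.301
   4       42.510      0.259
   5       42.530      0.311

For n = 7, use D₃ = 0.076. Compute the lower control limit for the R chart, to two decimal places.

0.03

R̄ = (0.569 + 0.331 + 0.301 + 0.259 + 0.311) / 5 = 1.7710 / 5 = 0.3542
LCL_R = D₃·R̄ = 0.076 × 0.3542 = 0.0269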